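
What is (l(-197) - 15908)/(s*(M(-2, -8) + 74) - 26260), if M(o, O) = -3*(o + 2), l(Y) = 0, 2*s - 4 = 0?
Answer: 3977/6528 ≈ 0.60922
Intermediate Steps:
s = 2 (s = 2 + (½)*0 = 2 + 0 = 2)
M(o, O) = -6 - 3*o (M(o, O) = -3*(2 + o) = -6 - 3*o)
(l(-197) - 15908)/(s*(M(-2, -8) + 74) - 26260) = (0 - 15908)/(2*((-6 - 3*(-2)) + 74) - 26260) = -15908/(2*((-6 + 6) + 74) - 26260) = -15908/(2*(0 + 74) - 26260) = -15908/(2*74 - 26260) = -15908/(148 - 26260) = -15908/(-26112) = -15908*(-1/26112) = 3977/6528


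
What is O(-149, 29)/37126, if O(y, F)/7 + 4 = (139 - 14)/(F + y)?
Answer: -847/891024 ≈ -0.00095059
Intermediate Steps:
O(y, F) = -28 + 875/(F + y) (O(y, F) = -28 + 7*((139 - 14)/(F + y)) = -28 + 7*(125/(F + y)) = -28 + 875/(F + y))
O(-149, 29)/37126 = (7*(125 - 4*29 - 4*(-149))/(29 - 149))/37126 = (7*(125 - 116 + 596)/(-120))*(1/37126) = (7*(-1/120)*605)*(1/37126) = -847/24*1/37126 = -847/891024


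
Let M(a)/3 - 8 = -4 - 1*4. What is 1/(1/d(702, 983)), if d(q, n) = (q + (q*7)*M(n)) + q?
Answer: 1404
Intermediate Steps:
M(a) = 0 (M(a) = 24 + 3*(-4 - 1*4) = 24 + 3*(-4 - 4) = 24 + 3*(-8) = 24 - 24 = 0)
d(q, n) = 2*q (d(q, n) = (q + (q*7)*0) + q = (q + (7*q)*0) + q = (q + 0) + q = q + q = 2*q)
1/(1/d(702, 983)) = 1/(1/(2*702)) = 1/(1/1404) = 1404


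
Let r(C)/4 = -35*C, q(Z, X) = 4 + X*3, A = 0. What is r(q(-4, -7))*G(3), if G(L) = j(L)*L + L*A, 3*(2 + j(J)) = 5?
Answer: -2380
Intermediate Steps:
j(J) = -⅓ (j(J) = -2 + (⅓)*5 = -2 + 5/3 = -⅓)
q(Z, X) = 4 + 3*X
r(C) = -140*C (r(C) = 4*(-35*C) = -140*C)
G(L) = -L/3 (G(L) = -L/3 + L*0 = -L/3 + 0 = -L/3)
r(q(-4, -7))*G(3) = (-140*(4 + 3*(-7)))*(-⅓*3) = -140*(4 - 21)*(-1) = -140*(-17)*(-1) = 2380*(-1) = -2380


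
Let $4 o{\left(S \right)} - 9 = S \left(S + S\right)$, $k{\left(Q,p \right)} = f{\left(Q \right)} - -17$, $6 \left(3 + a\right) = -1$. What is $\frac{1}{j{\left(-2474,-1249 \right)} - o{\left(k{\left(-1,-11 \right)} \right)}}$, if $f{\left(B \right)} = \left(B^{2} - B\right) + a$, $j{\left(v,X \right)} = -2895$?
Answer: $- \frac{72}{217627} \approx -0.00033084$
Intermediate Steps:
$a = - \frac{19}{6}$ ($a = -3 + \frac{1}{6} \left(-1\right) = -3 - \frac{1}{6} = - \frac{19}{6} \approx -3.1667$)
$f{\left(B \right)} = - \frac{19}{6} + B^{2} - B$ ($f{\left(B \right)} = \left(B^{2} - B\right) - \frac{19}{6} = - \frac{19}{6} + B^{2} - B$)
$k{\left(Q,p \right)} = \frac{83}{6} + Q^{2} - Q$ ($k{\left(Q,p \right)} = \left(- \frac{19}{6} + Q^{2} - Q\right) - -17 = \left(- \frac{19}{6} + Q^{2} - Q\right) + 17 = \frac{83}{6} + Q^{2} - Q$)
$o{\left(S \right)} = \frac{9}{4} + \frac{S^{2}}{2}$ ($o{\left(S \right)} = \frac{9}{4} + \frac{S \left(S + S\right)}{4} = \frac{9}{4} + \frac{S 2 S}{4} = \frac{9}{4} + \frac{2 S^{2}}{4} = \frac{9}{4} + \frac{S^{2}}{2}$)
$\frac{1}{j{\left(-2474,-1249 \right)} - o{\left(k{\left(-1,-11 \right)} \right)}} = \frac{1}{-2895 - \left(\frac{9}{4} + \frac{\left(\frac{83}{6} + \left(-1\right)^{2} - -1\right)^{2}}{2}\right)} = \frac{1}{-2895 - \left(\frac{9}{4} + \frac{\left(\frac{83}{6} + 1 + 1\right)^{2}}{2}\right)} = \frac{1}{-2895 - \left(\frac{9}{4} + \frac{\left(\frac{95}{6}\right)^{2}}{2}\right)} = \frac{1}{-2895 - \left(\frac{9}{4} + \frac{1}{2} \cdot \frac{9025}{36}\right)} = \frac{1}{-2895 - \left(\frac{9}{4} + \frac{9025}{72}\right)} = \frac{1}{-2895 - \frac{9187}{72}} = \frac{1}{- \frac{217627}{72}} = - \frac{72}{217627}$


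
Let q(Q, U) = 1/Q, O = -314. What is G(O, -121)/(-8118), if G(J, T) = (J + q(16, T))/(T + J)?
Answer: -5023/56501280 ≈ -8.8901e-5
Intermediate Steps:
G(J, T) = (1/16 + J)/(J + T) (G(J, T) = (J + 1/16)/(T + J) = (J + 1/16)/(J + T) = (1/16 + J)/(J + T))
G(O, -121)/(-8118) = ((1/16 - 314)/(-314 - 121))/(-8118) = (-5023/16/(-435))*(-1/8118) = -1/435*(-5023/16)*(-1/8118) = (5023/6960)*(-1/8118) = -5023/56501280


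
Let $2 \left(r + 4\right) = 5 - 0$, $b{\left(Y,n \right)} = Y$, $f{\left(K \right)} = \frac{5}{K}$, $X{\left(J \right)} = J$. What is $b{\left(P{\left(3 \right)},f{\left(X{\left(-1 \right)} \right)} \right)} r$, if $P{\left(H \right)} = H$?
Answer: $- \frac{9}{2} \approx -4.5$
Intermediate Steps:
$r = - \frac{3}{2}$ ($r = -4 + \frac{5 - 0}{2} = -4 + \frac{5 + 0}{2} = -4 + \frac{1}{2} \cdot 5 = -4 + \frac{5}{2} = - \frac{3}{2} \approx -1.5$)
$b{\left(P{\left(3 \right)},f{\left(X{\left(-1 \right)} \right)} \right)} r = 3 \left(- \frac{3}{2}\right) = - \frac{9}{2}$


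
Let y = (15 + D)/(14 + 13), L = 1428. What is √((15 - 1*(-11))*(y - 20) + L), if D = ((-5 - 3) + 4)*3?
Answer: √8198/3 ≈ 30.181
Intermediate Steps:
D = -12 (D = (-8 + 4)*3 = -4*3 = -12)
y = ⅑ (y = (15 - 12)/(14 + 13) = 3/27 = 3*(1/27) = ⅑ ≈ 0.11111)
√((15 - 1*(-11))*(y - 20) + L) = √((15 - 1*(-11))*(⅑ - 20) + 1428) = √((15 + 11)*(-179/9) + 1428) = √(26*(-179/9) + 1428) = √(-4654/9 + 1428) = √(8198/9) = √8198/3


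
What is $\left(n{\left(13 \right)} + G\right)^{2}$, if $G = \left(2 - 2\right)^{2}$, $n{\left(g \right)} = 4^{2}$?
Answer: $256$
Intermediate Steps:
$n{\left(g \right)} = 16$
$G = 0$ ($G = 0^{2} = 0$)
$\left(n{\left(13 \right)} + G\right)^{2} = \left(16 + 0\right)^{2} = 16^{2} = 256$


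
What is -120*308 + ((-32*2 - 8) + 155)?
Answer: -36877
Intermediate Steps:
-120*308 + ((-32*2 - 8) + 155) = -36960 + ((-64 - 8) + 155) = -36960 + (-72 + 155) = -36960 + 83 = -36877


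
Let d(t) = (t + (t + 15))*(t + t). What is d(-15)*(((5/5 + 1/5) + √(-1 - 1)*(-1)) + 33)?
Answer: 15390 - 450*I*√2 ≈ 15390.0 - 636.4*I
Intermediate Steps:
d(t) = 2*t*(15 + 2*t) (d(t) = (t + (15 + t))*(2*t) = (15 + 2*t)*(2*t) = 2*t*(15 + 2*t))
d(-15)*(((5/5 + 1/5) + √(-1 - 1)*(-1)) + 33) = (2*(-15)*(15 + 2*(-15)))*(((5/5 + 1/5) + √(-1 - 1)*(-1)) + 33) = (2*(-15)*(15 - 30))*(((5*(⅕) + 1*(⅕)) + √(-2)*(-1)) + 33) = (2*(-15)*(-15))*(((1 + ⅕) + (I*√2)*(-1)) + 33) = 450*((6/5 - I*√2) + 33) = 450*(171/5 - I*√2) = 15390 - 450*I*√2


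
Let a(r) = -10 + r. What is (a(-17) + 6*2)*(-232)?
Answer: 3480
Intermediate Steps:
(a(-17) + 6*2)*(-232) = ((-10 - 17) + 6*2)*(-232) = (-27 + 12)*(-232) = -15*(-232) = 3480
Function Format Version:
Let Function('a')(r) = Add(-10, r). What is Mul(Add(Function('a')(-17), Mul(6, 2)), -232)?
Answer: 3480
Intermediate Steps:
Mul(Add(Function('a')(-17), Mul(6, 2)), -232) = Mul(Add(Add(-10, -17), Mul(6, 2)), -232) = Mul(Add(-27, 12), -232) = Mul(-15, -232) = 3480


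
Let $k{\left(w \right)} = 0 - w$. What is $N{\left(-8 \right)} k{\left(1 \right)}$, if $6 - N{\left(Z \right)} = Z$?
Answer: $-14$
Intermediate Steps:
$k{\left(w \right)} = - w$
$N{\left(Z \right)} = 6 - Z$
$N{\left(-8 \right)} k{\left(1 \right)} = \left(6 - -8\right) \left(\left(-1\right) 1\right) = \left(6 + 8\right) \left(-1\right) = 14 \left(-1\right) = -14$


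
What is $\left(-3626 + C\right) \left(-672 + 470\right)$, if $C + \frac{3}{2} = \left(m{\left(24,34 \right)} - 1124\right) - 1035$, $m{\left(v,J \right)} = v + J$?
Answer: $1157157$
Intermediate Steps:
$m{\left(v,J \right)} = J + v$
$C = - \frac{4205}{2}$ ($C = - \frac{3}{2} + \left(\left(\left(34 + 24\right) - 1124\right) - 1035\right) = - \frac{3}{2} + \left(\left(58 - 1124\right) - 1035\right) = - \frac{3}{2} - 2101 = - \frac{4205}{2} \approx -2102.5$)
$\left(-3626 + C\right) \left(-672 + 470\right) = \left(-3626 - \frac{4205}{2}\right) \left(-672 + 470\right) = \left(- \frac{11457}{2}\right) \left(-202\right) = 1157157$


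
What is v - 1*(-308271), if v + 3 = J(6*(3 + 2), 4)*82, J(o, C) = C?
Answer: 308596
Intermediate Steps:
v = 325 (v = -3 + 4*82 = -3 + 328 = 325)
v - 1*(-308271) = 325 - 1*(-308271) = 325 + 308271 = 308596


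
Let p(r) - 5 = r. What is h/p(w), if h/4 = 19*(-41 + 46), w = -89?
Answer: -95/21 ≈ -4.5238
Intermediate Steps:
h = 380 (h = 4*(19*(-41 + 46)) = 4*(19*5) = 4*95 = 380)
p(r) = 5 + r
h/p(w) = 380/(5 - 89) = 380/(-84) = 380*(-1/84) = -95/21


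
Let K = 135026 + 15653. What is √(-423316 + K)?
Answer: 3*I*√30293 ≈ 522.15*I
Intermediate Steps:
K = 150679
√(-423316 + K) = √(-423316 + 150679) = √(-272637) = 3*I*√30293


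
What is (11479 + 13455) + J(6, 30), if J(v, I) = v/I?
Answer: 124671/5 ≈ 24934.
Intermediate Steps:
(11479 + 13455) + J(6, 30) = (11479 + 13455) + 6/30 = 24934 + 6*(1/30) = 24934 + ⅕ = 124671/5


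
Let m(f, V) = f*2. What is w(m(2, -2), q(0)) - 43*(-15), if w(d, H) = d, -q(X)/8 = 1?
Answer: 649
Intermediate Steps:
m(f, V) = 2*f
q(X) = -8 (q(X) = -8*1 = -8)
w(m(2, -2), q(0)) - 43*(-15) = 2*2 - 43*(-15) = 4 + 645 = 649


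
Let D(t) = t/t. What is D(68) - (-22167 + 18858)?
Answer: 3310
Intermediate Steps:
D(t) = 1
D(68) - (-22167 + 18858) = 1 - (-22167 + 18858) = 1 - 1*(-3309) = 1 + 3309 = 3310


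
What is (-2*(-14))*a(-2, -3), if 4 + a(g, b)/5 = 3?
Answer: -140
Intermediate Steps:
a(g, b) = -5 (a(g, b) = -20 + 5*3 = -20 + 15 = -5)
(-2*(-14))*a(-2, -3) = -2*(-14)*(-5) = 28*(-5) = -140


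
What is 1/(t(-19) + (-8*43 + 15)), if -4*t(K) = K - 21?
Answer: -1/319 ≈ -0.0031348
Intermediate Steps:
t(K) = 21/4 - K/4 (t(K) = -(K - 21)/4 = -(-21 + K)/4 = 21/4 - K/4)
1/(t(-19) + (-8*43 + 15)) = 1/((21/4 - ¼*(-19)) + (-8*43 + 15)) = 1/((21/4 + 19/4) + (-344 + 15)) = 1/(10 - 329) = 1/(-319) = -1/319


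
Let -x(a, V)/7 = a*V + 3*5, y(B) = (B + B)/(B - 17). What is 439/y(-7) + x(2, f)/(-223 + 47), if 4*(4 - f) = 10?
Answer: 464025/616 ≈ 753.29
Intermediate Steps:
y(B) = 2*B/(-17 + B) (y(B) = (2*B)/(-17 + B) = 2*B/(-17 + B))
f = 3/2 (f = 4 - ¼*10 = 4 - 5/2 = 3/2 ≈ 1.5000)
x(a, V) = -105 - 7*V*a (x(a, V) = -7*(a*V + 3*5) = -7*(V*a + 15) = -7*(15 + V*a) = -105 - 7*V*a)
439/y(-7) + x(2, f)/(-223 + 47) = 439/((2*(-7)/(-17 - 7))) + (-105 - 7*3/2*2)/(-223 + 47) = 439/((2*(-7)/(-24))) + (-105 - 21)/(-176) = 439/((2*(-7)*(-1/24))) - 126*(-1/176) = 439/(7/12) + 63/88 = 439*(12/7) + 63/88 = 5268/7 + 63/88 = 464025/616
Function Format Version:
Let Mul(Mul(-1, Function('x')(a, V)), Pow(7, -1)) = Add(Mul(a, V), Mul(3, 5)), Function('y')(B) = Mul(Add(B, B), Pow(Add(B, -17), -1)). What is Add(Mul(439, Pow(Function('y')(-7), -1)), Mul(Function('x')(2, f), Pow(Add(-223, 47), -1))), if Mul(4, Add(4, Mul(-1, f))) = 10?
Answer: Rational(464025, 616) ≈ 753.29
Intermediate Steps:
Function('y')(B) = Mul(2, B, Pow(Add(-17, B), -1)) (Function('y')(B) = Mul(Mul(2, B), Pow(Add(-17, B), -1)) = Mul(2, B, Pow(Add(-17, B), -1)))
f = Rational(3, 2) (f = Add(4, Mul(Rational(-1, 4), 10)) = Add(4, Rational(-5, 2)) = Rational(3, 2) ≈ 1.5000)
Function('x')(a, V) = Add(-105, Mul(-7, V, a)) (Function('x')(a, V) = Mul(-7, Add(Mul(a, V), Mul(3, 5))) = Mul(-7, Add(Mul(V, a), 15)) = Mul(-7, Add(15, Mul(V, a))) = Add(-105, Mul(-7, V, a)))
Add(Mul(439, Pow(Function('y')(-7), -1)), Mul(Function('x')(2, f), Pow(Add(-223, 47), -1))) = Add(Mul(439, Pow(Mul(2, -7, Pow(Add(-17, -7), -1)), -1)), Mul(Add(-105, Mul(-7, Rational(3, 2), 2)), Pow(Add(-223, 47), -1))) = Add(Mul(439, Pow(Mul(2, -7, Pow(-24, -1)), -1)), Mul(Add(-105, -21), Pow(-176, -1))) = Add(Mul(439, Pow(Mul(2, -7, Rational(-1, 24)), -1)), Mul(-126, Rational(-1, 176))) = Add(Mul(439, Pow(Rational(7, 12), -1)), Rational(63, 88)) = Add(Mul(439, Rational(12, 7)), Rational(63, 88)) = Add(Rational(5268, 7), Rational(63, 88)) = Rational(464025, 616)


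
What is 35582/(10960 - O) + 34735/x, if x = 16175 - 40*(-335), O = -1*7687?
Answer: 340008239/110297005 ≈ 3.0827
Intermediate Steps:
O = -7687
x = 29575 (x = 16175 - 1*(-13400) = 16175 + 13400 = 29575)
35582/(10960 - O) + 34735/x = 35582/(10960 - 1*(-7687)) + 34735/29575 = 35582/(10960 + 7687) + 34735*(1/29575) = 35582/18647 + 6947/5915 = 340008239/110297005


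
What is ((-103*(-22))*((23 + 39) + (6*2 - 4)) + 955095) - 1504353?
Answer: -390638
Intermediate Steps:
((-103*(-22))*((23 + 39) + (6*2 - 4)) + 955095) - 1504353 = (2266*(62 + (12 - 4)) + 955095) - 1504353 = (2266*(62 + 8) + 955095) - 1504353 = (2266*70 + 955095) - 1504353 = (158620 + 955095) - 1504353 = 1113715 - 1504353 = -390638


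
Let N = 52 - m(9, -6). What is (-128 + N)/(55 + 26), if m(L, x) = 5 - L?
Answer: -8/9 ≈ -0.88889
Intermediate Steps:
N = 56 (N = 52 - (5 - 1*9) = 52 - (5 - 9) = 52 - 1*(-4) = 52 + 4 = 56)
(-128 + N)/(55 + 26) = (-128 + 56)/(55 + 26) = -72/81 = -72*1/81 = -8/9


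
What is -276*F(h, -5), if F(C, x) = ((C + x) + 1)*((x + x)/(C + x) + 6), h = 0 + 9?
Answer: -4830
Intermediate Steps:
h = 9
F(C, x) = (6 + 2*x/(C + x))*(1 + C + x) (F(C, x) = (1 + C + x)*((2*x)/(C + x) + 6) = (1 + C + x)*(2*x/(C + x) + 6) = (1 + C + x)*(6 + 2*x/(C + x)) = (6 + 2*x/(C + x))*(1 + C + x))
-276*F(h, -5) = -552*(3*9 + 3*9² + 4*(-5) + 4*(-5)² + 7*9*(-5))/(9 - 5) = -552*(27 + 3*81 - 20 + 4*25 - 315)/4 = -552*(27 + 243 - 20 + 100 - 315)/4 = -552*35/4 = -276*35/2 = -4830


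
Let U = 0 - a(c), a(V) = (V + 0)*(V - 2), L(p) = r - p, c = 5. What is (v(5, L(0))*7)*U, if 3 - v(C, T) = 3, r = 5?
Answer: 0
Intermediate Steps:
L(p) = 5 - p
v(C, T) = 0 (v(C, T) = 3 - 1*3 = 3 - 3 = 0)
a(V) = V*(-2 + V)
U = -15 (U = 0 - 5*(-2 + 5) = 0 - 5*3 = 0 - 1*15 = 0 - 15 = -15)
(v(5, L(0))*7)*U = (0*7)*(-15) = 0*(-15) = 0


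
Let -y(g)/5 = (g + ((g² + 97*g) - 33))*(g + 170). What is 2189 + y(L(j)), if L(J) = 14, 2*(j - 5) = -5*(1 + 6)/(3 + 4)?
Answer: -1410011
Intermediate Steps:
j = 5/2 (j = 5 + (-5*(1 + 6)/(3 + 4))/2 = 5 + (-35/7)/2 = 5 + (-5*1)/2 = 5 + (½)*(-5) = 5 - 5/2 = 5/2 ≈ 2.5000)
y(g) = -5*(170 + g)*(-33 + g² + 98*g) (y(g) = -5*(g + ((g² + 97*g) - 33))*(g + 170) = -5*(g + (-33 + g² + 97*g))*(170 + g) = -5*(-33 + g² + 98*g)*(170 + g) = -5*(170 + g)*(-33 + g² + 98*g))
2189 + y(L(j)) = 2189 + (28050 - 83135*14 - 1340*14² - 5*14³) = 2189 + (28050 - 1163890 - 1340*196 - 5*2744) = 2189 + (28050 - 1163890 - 262640 - 13720) = 2189 - 1412200 = -1410011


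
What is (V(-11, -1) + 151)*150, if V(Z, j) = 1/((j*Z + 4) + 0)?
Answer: 22660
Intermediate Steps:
V(Z, j) = 1/(4 + Z*j) (V(Z, j) = 1/((Z*j + 4) + 0) = 1/((4 + Z*j) + 0) = 1/(4 + Z*j))
(V(-11, -1) + 151)*150 = (1/(4 - 11*(-1)) + 151)*150 = (1/(4 + 11) + 151)*150 = (1/15 + 151)*150 = (2266/15)*150 = 22660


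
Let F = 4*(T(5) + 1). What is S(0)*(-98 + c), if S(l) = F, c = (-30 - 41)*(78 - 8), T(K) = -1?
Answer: 0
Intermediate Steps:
c = -4970 (c = -71*70 = -4970)
F = 0 (F = 4*(-1 + 1) = 4*0 = 0)
S(l) = 0
S(0)*(-98 + c) = 0*(-98 - 4970) = 0*(-5068) = 0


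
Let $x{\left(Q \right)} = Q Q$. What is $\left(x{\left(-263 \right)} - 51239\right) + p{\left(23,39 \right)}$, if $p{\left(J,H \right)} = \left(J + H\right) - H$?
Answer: $17953$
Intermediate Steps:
$p{\left(J,H \right)} = J$ ($p{\left(J,H \right)} = \left(H + J\right) - H = J$)
$x{\left(Q \right)} = Q^{2}$
$\left(x{\left(-263 \right)} - 51239\right) + p{\left(23,39 \right)} = \left(\left(-263\right)^{2} - 51239\right) + 23 = \left(69169 - 51239\right) + 23 = 17930 + 23 = 17953$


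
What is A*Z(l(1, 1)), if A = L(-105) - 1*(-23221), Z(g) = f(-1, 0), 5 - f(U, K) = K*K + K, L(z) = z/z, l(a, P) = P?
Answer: 116110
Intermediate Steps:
L(z) = 1
f(U, K) = 5 - K - K² (f(U, K) = 5 - (K*K + K) = 5 - (K² + K) = 5 - (K + K²) = 5 + (-K - K²) = 5 - K - K²)
Z(g) = 5 (Z(g) = 5 - 1*0 - 1*0² = 5 + 0 - 1*0 = 5 + 0 + 0 = 5)
A = 23222 (A = 1 - 1*(-23221) = 1 + 23221 = 23222)
A*Z(l(1, 1)) = 23222*5 = 116110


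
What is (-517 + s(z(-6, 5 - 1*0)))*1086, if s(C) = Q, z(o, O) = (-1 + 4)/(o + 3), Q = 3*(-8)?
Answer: -587526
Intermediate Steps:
Q = -24
z(o, O) = 3/(3 + o)
s(C) = -24
(-517 + s(z(-6, 5 - 1*0)))*1086 = (-517 - 24)*1086 = -541*1086 = -587526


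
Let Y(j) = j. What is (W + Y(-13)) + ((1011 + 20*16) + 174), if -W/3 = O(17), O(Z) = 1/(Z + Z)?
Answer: 50725/34 ≈ 1491.9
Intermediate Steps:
O(Z) = 1/(2*Z)
W = -3/34 (W = -3/(2*17) = -3*1/34 = -3/34 ≈ -0.088235)
(W + Y(-13)) + ((1011 + 20*16) + 174) = (-3/34 - 13) + ((1011 + 20*16) + 174) = -445/34 + ((1011 + 320) + 174) = -445/34 + (1331 + 174) = -445/34 + 1505 = 50725/34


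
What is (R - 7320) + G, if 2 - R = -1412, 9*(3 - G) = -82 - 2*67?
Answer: -5879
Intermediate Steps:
G = 27 (G = 3 - (-82 - 2*67)/9 = 3 - (-82 - 134)/9 = 3 - ⅑*(-216) = 3 + 24 = 27)
R = 1414 (R = 2 - 1*(-1412) = 2 + 1412 = 1414)
(R - 7320) + G = (1414 - 7320) + 27 = -5906 + 27 = -5879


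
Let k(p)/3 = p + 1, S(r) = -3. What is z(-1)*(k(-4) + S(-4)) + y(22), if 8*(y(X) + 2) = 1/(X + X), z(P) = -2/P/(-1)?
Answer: 7745/352 ≈ 22.003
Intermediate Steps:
k(p) = 3 + 3*p (k(p) = 3*(p + 1) = 3*(1 + p) = 3 + 3*p)
z(P) = 2/P (z(P) = -2/P*(-1) = 2/P)
y(X) = -2 + 1/(16*X) (y(X) = -2 + 1/(8*(X + X)) = -2 + 1/(8*((2*X))) = -2 + (1/(2*X))/8 = -2 + 1/(16*X))
z(-1)*(k(-4) + S(-4)) + y(22) = (2/(-1))*((3 + 3*(-4)) - 3) + (-2 + (1/16)/22) = (2*(-1))*((3 - 12) - 3) + (-2 + (1/16)*(1/22)) = -2*(-9 - 3) + (-2 + 1/352) = -2*(-12) - 703/352 = 24 - 703/352 = 7745/352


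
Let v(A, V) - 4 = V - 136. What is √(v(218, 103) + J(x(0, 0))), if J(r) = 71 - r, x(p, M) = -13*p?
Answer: √42 ≈ 6.4807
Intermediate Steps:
v(A, V) = -132 + V (v(A, V) = 4 + (V - 136) = 4 + (-136 + V) = -132 + V)
√(v(218, 103) + J(x(0, 0))) = √((-132 + 103) + (71 - (-13)*0)) = √(-29 + (71 - 1*0)) = √(-29 + (71 + 0)) = √(-29 + 71) = √42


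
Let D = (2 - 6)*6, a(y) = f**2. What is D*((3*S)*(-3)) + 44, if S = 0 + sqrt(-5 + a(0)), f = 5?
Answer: 44 + 432*sqrt(5) ≈ 1010.0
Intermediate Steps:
a(y) = 25 (a(y) = 5**2 = 25)
D = -24 (D = -4*6 = -24)
S = 2*sqrt(5) (S = 0 + sqrt(-5 + 25) = 0 + sqrt(20) = 0 + 2*sqrt(5) = 2*sqrt(5) ≈ 4.4721)
D*((3*S)*(-3)) + 44 = -24*3*(2*sqrt(5))*(-3) + 44 = -24*6*sqrt(5)*(-3) + 44 = -(-432)*sqrt(5) + 44 = 432*sqrt(5) + 44 = 44 + 432*sqrt(5)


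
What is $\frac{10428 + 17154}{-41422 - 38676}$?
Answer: $- \frac{13791}{40049} \approx -0.34435$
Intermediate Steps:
$\frac{10428 + 17154}{-41422 - 38676} = \frac{27582}{-41422 - 38676} = \frac{27582}{-80098} = 27582 \left(- \frac{1}{80098}\right) = - \frac{13791}{40049}$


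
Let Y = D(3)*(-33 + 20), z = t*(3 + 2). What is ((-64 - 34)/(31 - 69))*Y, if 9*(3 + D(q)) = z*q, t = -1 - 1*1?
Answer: 637/3 ≈ 212.33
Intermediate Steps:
t = -2 (t = -1 - 1 = -2)
z = -10 (z = -2*(3 + 2) = -2*5 = -10)
D(q) = -3 - 10*q/9 (D(q) = -3 + (-10*q)/9 = -3 - 10*q/9)
Y = 247/3 (Y = (-3 - 10/9*3)*(-33 + 20) = (-3 - 10/3)*(-13) = -19/3*(-13) = 247/3 ≈ 82.333)
((-64 - 34)/(31 - 69))*Y = ((-64 - 34)/(31 - 69))*(247/3) = -98/(-38)*(247/3) = -98*(-1/38)*(247/3) = (49/19)*(247/3) = 637/3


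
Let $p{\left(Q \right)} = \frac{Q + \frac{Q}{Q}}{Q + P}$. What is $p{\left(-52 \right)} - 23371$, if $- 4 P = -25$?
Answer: $- \frac{1425563}{61} \approx -23370.0$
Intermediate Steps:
$P = \frac{25}{4}$ ($P = \left(- \frac{1}{4}\right) \left(-25\right) = \frac{25}{4} \approx 6.25$)
$p{\left(Q \right)} = \frac{1 + Q}{\frac{25}{4} + Q}$ ($p{\left(Q \right)} = \frac{Q + \frac{Q}{Q}}{Q + \frac{25}{4}} = \frac{Q + 1}{\frac{25}{4} + Q} = \frac{1 + Q}{\frac{25}{4} + Q}$)
$p{\left(-52 \right)} - 23371 = \frac{4 \left(1 - 52\right)}{25 + 4 \left(-52\right)} - 23371 = 4 \frac{1}{25 - 208} \left(-51\right) - 23371 = 4 \frac{1}{-183} \left(-51\right) - 23371 = 4 \left(- \frac{1}{183}\right) \left(-51\right) - 23371 = \frac{68}{61} - 23371 = - \frac{1425563}{61}$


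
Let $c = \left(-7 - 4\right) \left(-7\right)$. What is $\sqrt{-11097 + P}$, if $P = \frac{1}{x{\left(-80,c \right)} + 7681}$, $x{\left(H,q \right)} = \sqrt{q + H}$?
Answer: $\sqrt{\frac{-85236056 - 11097 i \sqrt{3}}{7681 + i \sqrt{3}}} \approx 1.0 \cdot 10^{-10} - 105.34 i$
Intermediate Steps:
$c = 77$ ($c = \left(-11\right) \left(-7\right) = 77$)
$x{\left(H,q \right)} = \sqrt{H + q}$
$P = \frac{1}{7681 + i \sqrt{3}}$ ($P = \frac{1}{\sqrt{-80 + 77} + 7681} = \frac{1}{\sqrt{-3} + 7681} = \frac{1}{i \sqrt{3} + 7681} = \frac{1}{7681 + i \sqrt{3}} \approx 0.00013019 - 2.9 \cdot 10^{-8} i$)
$\sqrt{-11097 + P} = \sqrt{-11097 + \left(\frac{7681}{58997764} - \frac{i \sqrt{3}}{58997764}\right)} = \sqrt{- \frac{654698179427}{58997764} - \frac{i \sqrt{3}}{58997764}}$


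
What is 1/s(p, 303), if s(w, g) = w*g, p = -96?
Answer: -1/29088 ≈ -3.4378e-5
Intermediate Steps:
s(w, g) = g*w
1/s(p, 303) = 1/(303*(-96)) = 1/(-29088) = -1/29088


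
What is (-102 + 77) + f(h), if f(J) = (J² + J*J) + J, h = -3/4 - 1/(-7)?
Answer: -9749/392 ≈ -24.870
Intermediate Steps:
h = -17/28 (h = -3*¼ - 1*(-⅐) = -¾ + ⅐ = -17/28 ≈ -0.60714)
f(J) = J + 2*J² (f(J) = (J² + J²) + J = 2*J² + J = J + 2*J²)
(-102 + 77) + f(h) = (-102 + 77) - 17*(1 + 2*(-17/28))/28 = -25 - 17*(1 - 17/14)/28 = -25 - 17/28*(-3/14) = -25 + 51/392 = -9749/392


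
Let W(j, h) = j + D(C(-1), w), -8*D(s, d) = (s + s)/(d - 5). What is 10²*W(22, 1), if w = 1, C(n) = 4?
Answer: 2225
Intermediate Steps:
D(s, d) = -s/(4*(-5 + d)) (D(s, d) = -(s + s)/(8*(d - 5)) = -2*s/(8*(-5 + d)) = -s/(4*(-5 + d)))
W(j, h) = ¼ + j (W(j, h) = j - 1*4/(-20 + 4*1) = j - 1*4/(-20 + 4) = j - 1*4/(-16) = j - 1*4*(-1/16) = j + ¼ = ¼ + j)
10²*W(22, 1) = 10²*(¼ + 22) = 100*(89/4) = 2225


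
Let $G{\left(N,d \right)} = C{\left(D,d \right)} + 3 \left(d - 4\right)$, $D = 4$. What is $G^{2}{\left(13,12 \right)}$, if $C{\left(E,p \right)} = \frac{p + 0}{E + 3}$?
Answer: $\frac{32400}{49} \approx 661.22$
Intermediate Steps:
$C{\left(E,p \right)} = \frac{p}{3 + E}$
$G{\left(N,d \right)} = -12 + \frac{22 d}{7}$ ($G{\left(N,d \right)} = \frac{d}{3 + 4} + 3 \left(d - 4\right) = \frac{d}{7} + 3 \left(-4 + d\right) = d \frac{1}{7} + \left(-12 + 3 d\right) = \frac{d}{7} + \left(-12 + 3 d\right) = -12 + \frac{22 d}{7}$)
$G^{2}{\left(13,12 \right)} = \left(-12 + \frac{22}{7} \cdot 12\right)^{2} = \left(-12 + \frac{264}{7}\right)^{2} = \left(\frac{180}{7}\right)^{2} = \frac{32400}{49}$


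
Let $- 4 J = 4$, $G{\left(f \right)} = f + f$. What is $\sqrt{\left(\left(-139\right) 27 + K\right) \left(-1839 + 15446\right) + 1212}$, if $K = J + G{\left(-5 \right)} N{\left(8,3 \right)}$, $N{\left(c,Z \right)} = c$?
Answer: $i \sqrt{52168026} \approx 7222.7 i$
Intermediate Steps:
$G{\left(f \right)} = 2 f$
$J = -1$ ($J = \left(- \frac{1}{4}\right) 4 = -1$)
$K = -81$ ($K = -1 + 2 \left(-5\right) 8 = -1 - 80 = -81$)
$\sqrt{\left(\left(-139\right) 27 + K\right) \left(-1839 + 15446\right) + 1212} = \sqrt{\left(\left(-139\right) 27 - 81\right) \left(-1839 + 15446\right) + 1212} = \sqrt{\left(-3753 - 81\right) 13607 + 1212} = \sqrt{\left(-3834\right) 13607 + 1212} = \sqrt{-52169238 + 1212} = \sqrt{-52168026} = i \sqrt{52168026}$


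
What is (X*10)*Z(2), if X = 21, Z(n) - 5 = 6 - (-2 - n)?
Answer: 3150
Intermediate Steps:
Z(n) = 13 + n (Z(n) = 5 + (6 - (-2 - n)) = 5 + (6 + (2 + n)) = 5 + (8 + n) = 13 + n)
(X*10)*Z(2) = (21*10)*(13 + 2) = 210*15 = 3150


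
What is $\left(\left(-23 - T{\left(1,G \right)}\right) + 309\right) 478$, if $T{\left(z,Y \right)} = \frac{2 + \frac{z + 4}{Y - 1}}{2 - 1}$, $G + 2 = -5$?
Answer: $\frac{544203}{4} \approx 1.3605 \cdot 10^{5}$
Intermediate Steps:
$G = -7$ ($G = -2 - 5 = -7$)
$T{\left(z,Y \right)} = 2 + \frac{4 + z}{-1 + Y}$ ($T{\left(z,Y \right)} = \frac{2 + \frac{4 + z}{-1 + Y}}{1} = \left(2 + \frac{4 + z}{-1 + Y}\right) 1 = 2 + \frac{4 + z}{-1 + Y}$)
$\left(\left(-23 - T{\left(1,G \right)}\right) + 309\right) 478 = \left(\left(-23 - \frac{2 + 1 + 2 \left(-7\right)}{-1 - 7}\right) + 309\right) 478 = \left(\left(-23 - \frac{2 + 1 - 14}{-8}\right) + 309\right) 478 = \left(\left(-23 - \left(- \frac{1}{8}\right) \left(-11\right)\right) + 309\right) 478 = \left(\left(-23 - \frac{11}{8}\right) + 309\right) 478 = \left(- \frac{195}{8} + 309\right) 478 = \frac{2277}{8} \cdot 478 = \frac{544203}{4}$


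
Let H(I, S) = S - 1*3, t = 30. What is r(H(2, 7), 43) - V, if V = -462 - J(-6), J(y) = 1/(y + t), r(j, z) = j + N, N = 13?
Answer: 11497/24 ≈ 479.04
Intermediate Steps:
H(I, S) = -3 + S (H(I, S) = S - 3 = -3 + S)
r(j, z) = 13 + j (r(j, z) = j + 13 = 13 + j)
J(y) = 1/(30 + y) (J(y) = 1/(y + 30) = 1/(30 + y))
V = -11089/24 (V = -462 - 1/(30 - 6) = -462 - 1/24 = -11089/24 ≈ -462.04)
r(H(2, 7), 43) - V = (13 + (-3 + 7)) - 1*(-11089/24) = (13 + 4) + 11089/24 = 17 + 11089/24 = 11497/24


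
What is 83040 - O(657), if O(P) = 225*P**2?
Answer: -97037985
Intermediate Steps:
83040 - O(657) = 83040 - 225*657**2 = 83040 - 225*431649 = 83040 - 1*97121025 = 83040 - 97121025 = -97037985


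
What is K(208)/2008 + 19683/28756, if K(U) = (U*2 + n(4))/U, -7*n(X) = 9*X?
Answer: 39580265/57742048 ≈ 0.68547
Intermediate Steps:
n(X) = -9*X/7
K(U) = (-36/7 + 2*U)/U (K(U) = (U*2 - 9/7*4)/U = (2*U - 36/7)/U = (-36/7 + 2*U)/U)
K(208)/2008 + 19683/28756 = (2 - 36/7/208)/2008 + 19683/28756 = (2 - 36/7*1/208)*(1/2008) + 19683*(1/28756) = (2 - 9/364)*(1/2008) + 19683/28756 = (719/364)*(1/2008) + 19683/28756 = 719/730912 + 19683/28756 = 39580265/57742048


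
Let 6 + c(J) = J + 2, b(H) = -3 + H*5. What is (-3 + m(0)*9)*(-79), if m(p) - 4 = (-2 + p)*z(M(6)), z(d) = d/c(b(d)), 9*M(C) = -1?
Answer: -87927/34 ≈ -2586.1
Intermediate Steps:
M(C) = -⅑ (M(C) = (⅑)*(-1) = -⅑)
b(H) = -3 + 5*H
c(J) = -4 + J (c(J) = -6 + (J + 2) = -6 + (2 + J) = -4 + J)
z(d) = d/(-7 + 5*d) (z(d) = d/(-4 + (-3 + 5*d)) = d/(-7 + 5*d))
m(p) = 135/34 + p/68 (m(p) = 4 + (-2 + p)*(-1/(9*(-7 + 5*(-⅑)))) = 4 + (-2 + p)*(-1/(9*(-7 - 5/9))) = 4 + (-2 + p)*(-1/(9*(-68/9))) = 4 + (-2 + p)*(-⅑*(-9/68)) = 4 + (-2 + p)*(1/68) = 4 + (-1/34 + p/68) = 135/34 + p/68)
(-3 + m(0)*9)*(-79) = (-3 + (135/34 + (1/68)*0)*9)*(-79) = (-3 + (135/34 + 0)*9)*(-79) = (-3 + (135/34)*9)*(-79) = (-3 + 1215/34)*(-79) = (1113/34)*(-79) = -87927/34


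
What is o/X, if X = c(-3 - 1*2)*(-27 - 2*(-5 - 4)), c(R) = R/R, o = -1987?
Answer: 1987/9 ≈ 220.78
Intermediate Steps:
c(R) = 1
X = -9 (X = 1*(-27 - 2*(-5 - 4)) = 1*(-27 - 2*(-9)) = 1*(-27 - 1*(-18)) = 1*(-27 + 18) = 1*(-9) = -9)
o/X = -1987/(-9) = -1987*(-⅑) = 1987/9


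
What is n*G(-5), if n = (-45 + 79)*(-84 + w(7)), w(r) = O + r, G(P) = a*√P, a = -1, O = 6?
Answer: 2414*I*√5 ≈ 5397.9*I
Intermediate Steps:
G(P) = -√P
w(r) = 6 + r
n = -2414 (n = (-45 + 79)*(-84 + (6 + 7)) = 34*(-84 + 13) = 34*(-71) = -2414)
n*G(-5) = -(-2414)*√(-5) = -(-2414)*I*√5 = 2414*I*√5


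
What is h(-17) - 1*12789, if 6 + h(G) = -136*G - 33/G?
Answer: -178178/17 ≈ -10481.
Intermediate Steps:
h(G) = -6 - 136*G - 33/G (h(G) = -6 + (-136*G - 33/G) = -6 - 136*G - 33/G)
h(-17) - 1*12789 = (-6 - 136*(-17) - 33/(-17)) - 1*12789 = (-6 + 2312 - 33*(-1/17)) - 12789 = (-6 + 2312 + 33/17) - 12789 = 39235/17 - 12789 = -178178/17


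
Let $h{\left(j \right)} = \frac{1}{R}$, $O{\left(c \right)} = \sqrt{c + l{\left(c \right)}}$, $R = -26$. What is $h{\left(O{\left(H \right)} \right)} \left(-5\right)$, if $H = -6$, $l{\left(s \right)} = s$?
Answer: $\frac{5}{26} \approx 0.19231$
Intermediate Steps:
$O{\left(c \right)} = \sqrt{2} \sqrt{c}$ ($O{\left(c \right)} = \sqrt{c + c} = \sqrt{2 c} = \sqrt{2} \sqrt{c}$)
$h{\left(j \right)} = - \frac{1}{26}$ ($h{\left(j \right)} = \frac{1}{-26} = - \frac{1}{26}$)
$h{\left(O{\left(H \right)} \right)} \left(-5\right) = \left(- \frac{1}{26}\right) \left(-5\right) = \frac{5}{26}$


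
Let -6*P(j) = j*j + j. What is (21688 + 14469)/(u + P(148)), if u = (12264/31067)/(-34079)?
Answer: -6044302660737/614399068390 ≈ -9.8378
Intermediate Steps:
u = -12264/1058732293 (u = (12264*(1/31067))*(-1/34079) = (12264/31067)*(-1/34079) = -12264/1058732293 ≈ -1.1584e-5)
P(j) = -j/6 - j²/6 (P(j) = -(j*j + j)/6 = -(j² + j)/6 = -(j + j²)/6 = -j/6 - j²/6)
(21688 + 14469)/(u + P(148)) = (21688 + 14469)/(-12264/1058732293 - ⅙*148*(1 + 148)) = 36157/(-12264/1058732293 - ⅙*148*149) = 36157/(-12264/1058732293 - 11026/3) = 36157/(-11673582299410/3176196879) = 36157*(-3176196879/11673582299410) = -6044302660737/614399068390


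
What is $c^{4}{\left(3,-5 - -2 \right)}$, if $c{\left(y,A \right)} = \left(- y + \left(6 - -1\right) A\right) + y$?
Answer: $194481$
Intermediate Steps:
$c{\left(y,A \right)} = 7 A$ ($c{\left(y,A \right)} = \left(- y + \left(6 + 1\right) A\right) + y = \left(- y + 7 A\right) + y = 7 A$)
$c^{4}{\left(3,-5 - -2 \right)} = \left(7 \left(-5 - -2\right)\right)^{4} = \left(7 \left(-5 + 2\right)\right)^{4} = \left(7 \left(-3\right)\right)^{4} = \left(-21\right)^{4} = 194481$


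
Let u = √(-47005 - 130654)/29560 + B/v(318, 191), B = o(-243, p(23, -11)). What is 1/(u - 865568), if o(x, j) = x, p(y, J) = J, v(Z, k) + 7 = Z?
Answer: -73152845125113953600/63318819007265473003517739 - 2859072760*I*√177659/63318819007265473003517739 ≈ -1.1553e-6 - 1.9032e-14*I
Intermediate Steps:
v(Z, k) = -7 + Z
B = -243
u = -243/311 + I*√177659/29560 (u = √(-47005 - 130654)/29560 - 243/(-7 + 318) = √(-177659)*(1/29560) - 243/311 = (I*√177659)*(1/29560) - 243*1/311 = I*√177659/29560 - 243/311 = -243/311 + I*√177659/29560 ≈ -0.78135 + 0.014259*I)
1/(u - 865568) = 1/((-243/311 + I*√177659/29560) - 865568) = 1/(-269191891/311 + I*√177659/29560)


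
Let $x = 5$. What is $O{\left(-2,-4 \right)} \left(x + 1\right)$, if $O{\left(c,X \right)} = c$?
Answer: $-12$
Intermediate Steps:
$O{\left(-2,-4 \right)} \left(x + 1\right) = - 2 \left(5 + 1\right) = \left(-2\right) 6 = -12$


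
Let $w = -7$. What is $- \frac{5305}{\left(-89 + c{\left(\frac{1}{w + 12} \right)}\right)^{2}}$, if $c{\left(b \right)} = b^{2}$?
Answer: $- \frac{3315625}{4946176} \approx -0.67034$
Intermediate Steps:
$- \frac{5305}{\left(-89 + c{\left(\frac{1}{w + 12} \right)}\right)^{2}} = - \frac{5305}{\left(-89 + \left(\frac{1}{-7 + 12}\right)^{2}\right)^{2}} = - \frac{5305}{\left(-89 + \left(\frac{1}{5}\right)^{2}\right)^{2}} = - \frac{5305}{\left(-89 + \frac{1}{25}\right)^{2}} = - \frac{5305}{\left(- \frac{2224}{25}\right)^{2}} = - \frac{5305}{\frac{4946176}{625}} = \left(-5305\right) \frac{625}{4946176} = - \frac{3315625}{4946176}$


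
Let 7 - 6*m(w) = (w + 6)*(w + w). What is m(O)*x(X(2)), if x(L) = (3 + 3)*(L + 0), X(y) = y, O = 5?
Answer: -206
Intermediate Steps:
m(w) = 7/6 - w*(6 + w)/3 (m(w) = 7/6 - (w + 6)*(w + w)/6 = 7/6 - (6 + w)*2*w/6 = 7/6 - w*(6 + w)/3)
x(L) = 6*L
m(O)*x(X(2)) = (7/6 - 2*5 - ⅓*5²)*(6*2) = (7/6 - 10 - ⅓*25)*12 = (7/6 - 10 - 25/3)*12 = -103/6*12 = -206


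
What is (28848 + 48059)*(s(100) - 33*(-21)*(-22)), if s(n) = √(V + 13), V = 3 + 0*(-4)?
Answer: -1172216494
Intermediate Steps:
V = 3 (V = 3 + 0 = 3)
s(n) = 4 (s(n) = √(3 + 13) = √16 = 4)
(28848 + 48059)*(s(100) - 33*(-21)*(-22)) = (28848 + 48059)*(4 - 33*(-21)*(-22)) = 76907*(4 + 693*(-22)) = 76907*(4 - 15246) = 76907*(-15242) = -1172216494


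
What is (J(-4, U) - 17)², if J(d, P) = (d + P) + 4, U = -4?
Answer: 441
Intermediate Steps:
J(d, P) = 4 + P + d (J(d, P) = (P + d) + 4 = 4 + P + d)
(J(-4, U) - 17)² = ((4 - 4 - 4) - 17)² = (-4 - 17)² = (-21)² = 441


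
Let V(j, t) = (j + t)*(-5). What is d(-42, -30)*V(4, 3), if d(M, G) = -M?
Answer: -1470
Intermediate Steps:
V(j, t) = -5*j - 5*t
d(-42, -30)*V(4, 3) = (-1*(-42))*(-5*4 - 5*3) = 42*(-20 - 15) = 42*(-35) = -1470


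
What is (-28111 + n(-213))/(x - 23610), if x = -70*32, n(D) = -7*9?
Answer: 14087/12925 ≈ 1.0899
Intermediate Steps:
n(D) = -63
x = -2240
(-28111 + n(-213))/(x - 23610) = (-28111 - 63)/(-2240 - 23610) = -28174/(-25850) = -28174*(-1/25850) = 14087/12925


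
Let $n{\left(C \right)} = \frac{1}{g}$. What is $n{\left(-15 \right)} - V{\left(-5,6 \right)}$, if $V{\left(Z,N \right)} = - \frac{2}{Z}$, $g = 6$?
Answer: $- \frac{7}{30} \approx -0.23333$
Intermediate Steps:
$n{\left(C \right)} = \frac{1}{6}$
$n{\left(-15 \right)} - V{\left(-5,6 \right)} = \frac{1}{6} - - \frac{2}{-5} = \frac{1}{6} - \left(-2\right) \left(- \frac{1}{5}\right) = \frac{1}{6} - \frac{2}{5} = - \frac{7}{30}$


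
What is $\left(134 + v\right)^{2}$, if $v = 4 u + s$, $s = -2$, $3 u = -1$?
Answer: $\frac{153664}{9} \approx 17074.0$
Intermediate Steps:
$u = - \frac{1}{3}$ ($u = \frac{1}{3} \left(-1\right) = - \frac{1}{3} \approx -0.33333$)
$v = - \frac{10}{3}$ ($v = 4 \left(- \frac{1}{3}\right) - 2 = - \frac{4}{3} - 2 = - \frac{10}{3} \approx -3.3333$)
$\left(134 + v\right)^{2} = \left(134 - \frac{10}{3}\right)^{2} = \left(\frac{392}{3}\right)^{2} = \frac{153664}{9}$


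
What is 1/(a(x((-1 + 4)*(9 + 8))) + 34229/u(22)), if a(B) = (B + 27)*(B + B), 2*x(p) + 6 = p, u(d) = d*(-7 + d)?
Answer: 165/384652 ≈ 0.00042896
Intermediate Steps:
x(p) = -3 + p/2
a(B) = 2*B*(27 + B) (a(B) = (27 + B)*(2*B) = 2*B*(27 + B))
1/(a(x((-1 + 4)*(9 + 8))) + 34229/u(22)) = 1/(2*(-3 + ((-1 + 4)*(9 + 8))/2)*(27 + (-3 + ((-1 + 4)*(9 + 8))/2)) + 34229/((22*(-7 + 22)))) = 1/(2*(-3 + (3*17)/2)*(27 + (-3 + (3*17)/2)) + 34229/((22*15))) = 1/(2*(-3 + (1/2)*51)*(27 + (-3 + (1/2)*51)) + 34229/330) = 1/(2*(-3 + 51/2)*(27 + (-3 + 51/2)) + 34229*(1/330)) = 1/(2*(45/2)*(27 + 45/2) + 34229/330) = 1/(2*(45/2)*(99/2) + 34229/330) = 1/(4455/2 + 34229/330) = 1/(384652/165) = 165/384652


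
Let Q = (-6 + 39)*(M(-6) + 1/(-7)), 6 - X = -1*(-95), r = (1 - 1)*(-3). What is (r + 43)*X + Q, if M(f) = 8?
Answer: -24974/7 ≈ -3567.7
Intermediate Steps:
r = 0 (r = 0*(-3) = 0)
X = -89 (X = 6 - (-1)*(-95) = 6 - 1*95 = 6 - 95 = -89)
Q = 1815/7 (Q = (-6 + 39)*(8 + 1/(-7)) = 33*(8 - ⅐) = 33*(55/7) = 1815/7 ≈ 259.29)
(r + 43)*X + Q = (0 + 43)*(-89) + 1815/7 = 43*(-89) + 1815/7 = -3827 + 1815/7 = -24974/7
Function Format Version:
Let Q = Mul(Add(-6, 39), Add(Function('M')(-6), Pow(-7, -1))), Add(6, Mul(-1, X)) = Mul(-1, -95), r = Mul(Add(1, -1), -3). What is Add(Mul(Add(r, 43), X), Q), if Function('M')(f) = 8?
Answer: Rational(-24974, 7) ≈ -3567.7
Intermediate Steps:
r = 0 (r = Mul(0, -3) = 0)
X = -89 (X = Add(6, Mul(-1, Mul(-1, -95))) = Add(6, Mul(-1, 95)) = Add(6, -95) = -89)
Q = Rational(1815, 7) (Q = Mul(Add(-6, 39), Add(8, Pow(-7, -1))) = Mul(33, Add(8, Rational(-1, 7))) = Mul(33, Rational(55, 7)) = Rational(1815, 7) ≈ 259.29)
Add(Mul(Add(r, 43), X), Q) = Add(Mul(Add(0, 43), -89), Rational(1815, 7)) = Add(Mul(43, -89), Rational(1815, 7)) = Add(-3827, Rational(1815, 7)) = Rational(-24974, 7)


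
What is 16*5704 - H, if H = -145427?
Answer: 236691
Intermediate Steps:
16*5704 - H = 16*5704 - 1*(-145427) = 91264 + 145427 = 236691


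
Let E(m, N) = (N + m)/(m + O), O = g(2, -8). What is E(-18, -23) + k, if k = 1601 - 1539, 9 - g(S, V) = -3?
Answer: 413/6 ≈ 68.833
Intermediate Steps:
g(S, V) = 12 (g(S, V) = 9 - 1*(-3) = 9 + 3 = 12)
O = 12
k = 62
E(m, N) = (N + m)/(12 + m) (E(m, N) = (N + m)/(m + 12) = (N + m)/(12 + m))
E(-18, -23) + k = (-23 - 18)/(12 - 18) + 62 = -41/(-6) + 62 = -⅙*(-41) + 62 = 41/6 + 62 = 413/6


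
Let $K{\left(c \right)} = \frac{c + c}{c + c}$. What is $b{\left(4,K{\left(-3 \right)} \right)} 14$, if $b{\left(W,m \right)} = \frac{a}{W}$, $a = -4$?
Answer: $-14$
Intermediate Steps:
$K{\left(c \right)} = 1$ ($K{\left(c \right)} = \frac{2 c}{2 c} = 2 c \frac{1}{2 c} = 1$)
$b{\left(W,m \right)} = - \frac{4}{W}$
$b{\left(4,K{\left(-3 \right)} \right)} 14 = - \frac{4}{4} \cdot 14 = \left(-4\right) \frac{1}{4} \cdot 14 = \left(-1\right) 14 = -14$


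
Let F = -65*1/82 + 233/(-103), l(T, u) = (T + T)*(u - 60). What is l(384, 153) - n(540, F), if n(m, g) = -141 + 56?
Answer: 71509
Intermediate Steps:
l(T, u) = 2*T*(-60 + u) (l(T, u) = (2*T)*(-60 + u) = 2*T*(-60 + u))
F = -25801/8446 (F = -65*1/82 + 233*(-1/103) = -65/82 - 233/103 = -25801/8446 ≈ -3.0548)
n(m, g) = -85
l(384, 153) - n(540, F) = 2*384*(-60 + 153) - 1*(-85) = 2*384*93 + 85 = 71424 + 85 = 71509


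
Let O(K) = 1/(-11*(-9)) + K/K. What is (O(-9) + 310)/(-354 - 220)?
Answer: -15395/28413 ≈ -0.54183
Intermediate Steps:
O(K) = 100/99 (O(K) = -1/11*(-⅑) + 1 = 1/99 + 1 = 100/99)
(O(-9) + 310)/(-354 - 220) = (100/99 + 310)/(-354 - 220) = (30790/99)/(-574) = (30790/99)*(-1/574) = -15395/28413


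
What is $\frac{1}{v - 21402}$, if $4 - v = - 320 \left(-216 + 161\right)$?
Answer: $- \frac{1}{38998} \approx -2.5642 \cdot 10^{-5}$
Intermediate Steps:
$v = -17596$ ($v = 4 - - 320 \left(-216 + 161\right) = 4 - \left(-320\right) \left(-55\right) = 4 - 17600 = -17596$)
$\frac{1}{v - 21402} = \frac{1}{-17596 - 21402} = \frac{1}{-38998} = - \frac{1}{38998}$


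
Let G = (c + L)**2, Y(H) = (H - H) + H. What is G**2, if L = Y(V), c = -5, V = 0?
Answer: 625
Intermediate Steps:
Y(H) = H (Y(H) = 0 + H = H)
L = 0
G = 25 (G = (-5 + 0)**2 = (-5)**2 = 25)
G**2 = 25**2 = 625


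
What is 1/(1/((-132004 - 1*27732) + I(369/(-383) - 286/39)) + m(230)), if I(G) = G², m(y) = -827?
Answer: -210792748847/174325604616670 ≈ -0.0012092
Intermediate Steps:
1/(1/((-132004 - 1*27732) + I(369/(-383) - 286/39)) + m(230)) = 1/(1/((-132004 - 1*27732) + (369/(-383) - 286/39)²) - 827) = 1/(1/((-132004 - 27732) + (369*(-1/383) - 286*1/39)²) - 827) = 1/(1/(-159736 + (-369/383 - 22/3)²) - 827) = 1/(1/(-159736 + (-9533/1149)²) - 827) = 1/(1/(-159736 + 90878089/1320201) - 827) = 1/(1/(-210792748847/1320201) - 827) = 1/(-1320201/210792748847 - 827) = 1/(-174325604616670/210792748847) = -210792748847/174325604616670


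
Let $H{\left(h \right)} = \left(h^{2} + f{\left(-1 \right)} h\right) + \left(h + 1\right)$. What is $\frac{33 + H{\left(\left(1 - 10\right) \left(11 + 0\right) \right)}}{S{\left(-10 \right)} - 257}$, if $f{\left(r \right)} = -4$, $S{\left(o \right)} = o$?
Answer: $- \frac{10132}{267} \approx -37.948$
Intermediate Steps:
$H{\left(h \right)} = 1 + h^{2} - 3 h$ ($H{\left(h \right)} = \left(h^{2} - 4 h\right) + \left(h + 1\right) = \left(h^{2} - 4 h\right) + \left(1 + h\right) = 1 + h^{2} - 3 h$)
$\frac{33 + H{\left(\left(1 - 10\right) \left(11 + 0\right) \right)}}{S{\left(-10 \right)} - 257} = \frac{33 + \left(1 + \left(\left(1 - 10\right) \left(11 + 0\right)\right)^{2} - 3 \left(1 - 10\right) \left(11 + 0\right)\right)}{-10 - 257} = \frac{33 + \left(1 + \left(\left(-9\right) 11\right)^{2} - 3 \left(\left(-9\right) 11\right)\right)}{-267} = \left(33 + \left(1 + \left(-99\right)^{2} - -297\right)\right) \left(- \frac{1}{267}\right) = \left(33 + \left(1 + 9801 + 297\right)\right) \left(- \frac{1}{267}\right) = \left(33 + 10099\right) \left(- \frac{1}{267}\right) = 10132 \left(- \frac{1}{267}\right) = - \frac{10132}{267}$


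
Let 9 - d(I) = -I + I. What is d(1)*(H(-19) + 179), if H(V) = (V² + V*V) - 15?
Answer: 7974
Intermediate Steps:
d(I) = 9 (d(I) = 9 - (-I + I) = 9 - 1*0 = 9 + 0 = 9)
H(V) = -15 + 2*V² (H(V) = (V² + V²) - 15 = 2*V² - 15 = -15 + 2*V²)
d(1)*(H(-19) + 179) = 9*((-15 + 2*(-19)²) + 179) = 9*((-15 + 2*361) + 179) = 9*((-15 + 722) + 179) = 9*(707 + 179) = 9*886 = 7974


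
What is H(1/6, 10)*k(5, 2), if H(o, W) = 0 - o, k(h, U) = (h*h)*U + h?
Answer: -55/6 ≈ -9.1667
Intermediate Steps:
k(h, U) = h + U*h² (k(h, U) = h²*U + h = U*h² + h = h + U*h²)
H(o, W) = -o
H(1/6, 10)*k(5, 2) = (-1/6)*(5*(1 + 2*5)) = (-1*⅙)*(5*(1 + 10)) = -5*11/6 = -⅙*55 = -55/6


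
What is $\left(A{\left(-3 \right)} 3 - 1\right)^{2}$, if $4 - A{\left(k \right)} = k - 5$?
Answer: $1225$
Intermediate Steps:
$A{\left(k \right)} = 9 - k$ ($A{\left(k \right)} = 4 - \left(k - 5\right) = 4 - \left(-5 + k\right) = 9 - k$)
$\left(A{\left(-3 \right)} 3 - 1\right)^{2} = \left(\left(9 - -3\right) 3 - 1\right)^{2} = \left(\left(9 + 3\right) 3 - 1\right)^{2} = \left(12 \cdot 3 - 1\right)^{2} = \left(36 - 1\right)^{2} = 35^{2} = 1225$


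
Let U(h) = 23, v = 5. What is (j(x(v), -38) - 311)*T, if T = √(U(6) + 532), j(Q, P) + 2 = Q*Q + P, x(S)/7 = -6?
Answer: 1413*√555 ≈ 33288.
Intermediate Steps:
x(S) = -42 (x(S) = 7*(-6) = -42)
j(Q, P) = -2 + P + Q² (j(Q, P) = -2 + (Q*Q + P) = -2 + (Q² + P) = -2 + (P + Q²) = -2 + P + Q²)
T = √555 (T = √(23 + 532) = √555 ≈ 23.558)
(j(x(v), -38) - 311)*T = ((-2 - 38 + (-42)²) - 311)*√555 = ((-2 - 38 + 1764) - 311)*√555 = (1724 - 311)*√555 = 1413*√555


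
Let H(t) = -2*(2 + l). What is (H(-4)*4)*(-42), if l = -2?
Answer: 0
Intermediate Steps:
H(t) = 0 (H(t) = -2*(2 - 2) = -2*0 = 0)
(H(-4)*4)*(-42) = (0*4)*(-42) = 0*(-42) = 0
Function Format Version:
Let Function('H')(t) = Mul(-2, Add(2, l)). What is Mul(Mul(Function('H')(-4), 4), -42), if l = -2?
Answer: 0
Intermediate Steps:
Function('H')(t) = 0 (Function('H')(t) = Mul(-2, Add(2, -2)) = Mul(-2, 0) = 0)
Mul(Mul(Function('H')(-4), 4), -42) = Mul(Mul(0, 4), -42) = Mul(0, -42) = 0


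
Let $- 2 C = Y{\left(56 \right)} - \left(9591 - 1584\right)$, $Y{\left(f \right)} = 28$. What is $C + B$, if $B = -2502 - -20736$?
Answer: $\frac{44447}{2} \approx 22224.0$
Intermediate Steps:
$B = 18234$ ($B = -2502 + 20736 = 18234$)
$C = \frac{7979}{2}$ ($C = - \frac{28 - \left(9591 - 1584\right)}{2} = - \frac{28 - 8007}{2} = \left(- \frac{1}{2}\right) \left(-7979\right) = \frac{7979}{2} \approx 3989.5$)
$C + B = \frac{7979}{2} + 18234 = \frac{44447}{2}$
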